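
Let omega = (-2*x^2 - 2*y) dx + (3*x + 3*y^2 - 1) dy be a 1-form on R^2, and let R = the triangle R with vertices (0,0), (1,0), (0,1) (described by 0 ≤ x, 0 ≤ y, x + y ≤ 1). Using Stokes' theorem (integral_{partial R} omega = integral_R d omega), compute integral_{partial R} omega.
integral_(partial R) omega = 5/2

Stokes: integral_partial_R omega = integral_R d omega with d omega = (∂Q/∂x - ∂P/∂y) dx ∧ dy.
  ∂Q/∂x = 3
  ∂P/∂y = -2
  integrand = ∂Q/∂x - ∂P/∂y = 5.
Integrating over R: integral_0^1 integral_0^{1-x} (5) dy dx = 5/2.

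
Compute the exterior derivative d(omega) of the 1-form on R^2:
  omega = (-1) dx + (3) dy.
d(omega) = 0

For a 1-form omega = sum_i f_i dx_i, the exterior derivative is
  d(omega) = sum_{i < j} (∂f_j/∂x_i - ∂f_i/∂x_j) dx_i ∧ dx_j.

Assembling: d(omega) = 0.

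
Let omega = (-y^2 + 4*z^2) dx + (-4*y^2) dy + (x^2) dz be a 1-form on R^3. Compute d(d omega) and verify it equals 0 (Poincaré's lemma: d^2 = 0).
d(d omega) = 0

Step 1: d omega = sum_{i<j} (∂f_j/∂x_i - ∂f_i/∂x_j) dx_i ∧ dx_j:
  coeff of dx ∧ dy: 2*y
  coeff of dx ∧ dz: 2*x - 8*z
  coeff of dy ∧ dz: 0
Step 2: Apply d again to each 2-form coefficient. The only possible 3-form in R^3 is dx ∧ dy ∧ dz, with coefficient
  ∂(coeff of dy∧dz)/∂x - ∂(coeff of dx∧dz)/∂y + ∂(coeff of dx∧dy)/∂z
  = ∂/∂x (0) - ∂/∂y (2*x - 8*z) + ∂/∂z (2*y).
Each of these terms simplifies to sums of mixed partials that cancel in pairs. The result is 0 (by equality of mixed partials for smooth functions — Schwarz / Clairaut).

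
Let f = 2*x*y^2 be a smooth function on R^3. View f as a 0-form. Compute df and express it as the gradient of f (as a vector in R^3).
df = (2*y^2) dx + (4*x*y) dy + (0) dz; grad f = (2*y^2, 4*x*y, 0)

For a 0-form f, d f = (∂f/∂x) dx + (∂f/∂y) dy + (∂f/∂z) dz. The components of the vector representation are exactly the entries of grad f in Cartesian coordinates:
  ∂f/∂x = 2*y^2
  ∂f/∂y = 4*x*y
  ∂f/∂z = 0.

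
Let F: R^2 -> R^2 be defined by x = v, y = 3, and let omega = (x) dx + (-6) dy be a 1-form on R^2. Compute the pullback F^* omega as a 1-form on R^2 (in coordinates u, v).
F^* omega = (v) dv

Using F^*(f dg) = (f ∘ F) d(g ∘ F), substitute each coordinate x_i by F_i(u, v) in f_i, and replace dx_i by d F_i = (∂F_i/∂u) du + (∂F_i/∂v) dv.
  For the x component: f_1(F) = v; d F_1 = (0) du + (1) dv
  For the y component: f_2(F) = -6; d F_2 = (0) du + (0) dv
Combining and collecting du, dv coefficients:
  coeff of du: 0
  coeff of dv: v
F^* omega = (v) dv.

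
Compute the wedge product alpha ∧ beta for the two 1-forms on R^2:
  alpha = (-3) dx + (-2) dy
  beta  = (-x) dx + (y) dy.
alpha ∧ beta = (-2*x - 3*y) dx ∧ dy

Distribute the wedge, using dx_i ∧ dx_j = -dx_j ∧ dx_i and dx_i ∧ dx_i = 0. For each pair (i, j) with i < j, the coefficient of dx_i ∧ dx_j in alpha ∧ beta is (alpha_i * beta_j - alpha_j * beta_i). Collecting: alpha ∧ beta = (-2*x - 3*y) dx ∧ dy.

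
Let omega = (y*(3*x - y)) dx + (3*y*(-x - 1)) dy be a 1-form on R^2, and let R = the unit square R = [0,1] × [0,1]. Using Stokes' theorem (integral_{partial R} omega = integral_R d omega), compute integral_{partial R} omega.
integral_(partial R) omega = -2

Stokes: integral_partial_R omega = integral_R d omega with d omega = (∂Q/∂x - ∂P/∂y) dx ∧ dy.
  ∂Q/∂x = -3*y
  ∂P/∂y = 3*x - 2*y
  integrand = ∂Q/∂x - ∂P/∂y = -3*x - y.
Integrating over R: integral_0^1 integral_0^1 (-3*x - y) dx dy = -2.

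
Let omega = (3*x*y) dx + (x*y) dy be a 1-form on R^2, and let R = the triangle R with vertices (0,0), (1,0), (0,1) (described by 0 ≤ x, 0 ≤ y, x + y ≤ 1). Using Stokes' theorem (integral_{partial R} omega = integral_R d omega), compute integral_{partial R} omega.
integral_(partial R) omega = -1/3

Stokes: integral_partial_R omega = integral_R d omega with d omega = (∂Q/∂x - ∂P/∂y) dx ∧ dy.
  ∂Q/∂x = y
  ∂P/∂y = 3*x
  integrand = ∂Q/∂x - ∂P/∂y = -3*x + y.
Integrating over R: integral_0^1 integral_0^{1-x} (-3*x + y) dy dx = -1/3.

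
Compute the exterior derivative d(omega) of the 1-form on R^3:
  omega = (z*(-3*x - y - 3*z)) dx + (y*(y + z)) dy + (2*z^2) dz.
d(omega) = (z) dx ∧ dy + (3*x + y + 6*z) dx ∧ dz + (-y) dy ∧ dz

For a 1-form omega = sum_i f_i dx_i, the exterior derivative is
  d(omega) = sum_{i < j} (∂f_j/∂x_i - ∂f_i/∂x_j) dx_i ∧ dx_j.
  coefficient of dx ∧ dy: ∂f_2/∂x - ∂f_1/∂y = ∂(y*(y + z))/∂x - ∂(z*(-3*x - y - 3*z))/∂y = z
  coefficient of dx ∧ dz: ∂f_3/∂x - ∂f_1/∂z = ∂(2*z^2)/∂x - ∂(z*(-3*x - y - 3*z))/∂z = 3*x + y + 6*z
  coefficient of dy ∧ dz: ∂f_3/∂y - ∂f_2/∂z = ∂(2*z^2)/∂y - ∂(y*(y + z))/∂z = -y
Assembling: d(omega) = (z) dx ∧ dy + (3*x + y + 6*z) dx ∧ dz + (-y) dy ∧ dz.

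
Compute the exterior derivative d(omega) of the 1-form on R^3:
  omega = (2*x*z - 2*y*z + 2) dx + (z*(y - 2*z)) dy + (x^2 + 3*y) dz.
d(omega) = (2*z) dx ∧ dy + (2*y) dx ∧ dz + (-y + 4*z + 3) dy ∧ dz

For a 1-form omega = sum_i f_i dx_i, the exterior derivative is
  d(omega) = sum_{i < j} (∂f_j/∂x_i - ∂f_i/∂x_j) dx_i ∧ dx_j.
  coefficient of dx ∧ dy: ∂f_2/∂x - ∂f_1/∂y = ∂(z*(y - 2*z))/∂x - ∂(2*x*z - 2*y*z + 2)/∂y = 2*z
  coefficient of dx ∧ dz: ∂f_3/∂x - ∂f_1/∂z = ∂(x^2 + 3*y)/∂x - ∂(2*x*z - 2*y*z + 2)/∂z = 2*y
  coefficient of dy ∧ dz: ∂f_3/∂y - ∂f_2/∂z = ∂(x^2 + 3*y)/∂y - ∂(z*(y - 2*z))/∂z = -y + 4*z + 3
Assembling: d(omega) = (2*z) dx ∧ dy + (2*y) dx ∧ dz + (-y + 4*z + 3) dy ∧ dz.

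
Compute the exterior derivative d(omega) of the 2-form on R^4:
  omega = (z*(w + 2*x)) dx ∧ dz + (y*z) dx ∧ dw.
d(omega) = (-y + z) dx ∧ dz ∧ dw + (-z) dx ∧ dy ∧ dw

For a 2-form omega = sum_{i<j} g_{ij} dx_i ∧ dx_j, the exterior derivative is
  d(omega) = sum_{i<j} d(g_{ij}) ∧ dx_i ∧ dx_j = sum_{i<j, k} (∂g_{ij}/∂x_k) dx_k ∧ dx_i ∧ dx_j.
Expand each term, using dx_k ∧ dx_i ∧ dx_j = sgn(permutation) dx_{(a)} ∧ dx_{(b)} ∧ dx_{(c)} with (a < b < c) sorted:
  d(z*(w + 2*x)) includes (∂/∂w)(z*(w + 2*x)) dw = (z) dw, which multiplied by dx ∧ dz gives (z) dx ∧ dz ∧ dw
  d(y*z) includes (∂/∂y)(y*z) dy = (z) dy, which multiplied by dx ∧ dw gives (-z) dx ∧ dy ∧ dw
  d(y*z) includes (∂/∂z)(y*z) dz = (y) dz, which multiplied by dx ∧ dw gives (-y) dx ∧ dz ∧ dw
Collecting like 3-forms: d(omega) = (-y + z) dx ∧ dz ∧ dw + (-z) dx ∧ dy ∧ dw.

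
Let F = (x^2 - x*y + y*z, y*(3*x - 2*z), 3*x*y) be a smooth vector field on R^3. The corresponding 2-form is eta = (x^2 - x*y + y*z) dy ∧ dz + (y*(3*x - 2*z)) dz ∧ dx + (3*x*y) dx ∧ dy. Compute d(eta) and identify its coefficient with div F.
d(eta) = (5*x - y - 2*z) dx ∧ dy ∧ dz; div F = 5*x - y - 2*z

For a 2-form in R^3 of the form above, applying d gives a 3-form with coefficient ∂P/∂x + ∂Q/∂y + ∂R/∂z:
  ∂P/∂x = 2*x - y
  ∂Q/∂y = 3*x - 2*z
  ∂R/∂z = 0
Sum = 5*x - y - 2*z, which is exactly div F.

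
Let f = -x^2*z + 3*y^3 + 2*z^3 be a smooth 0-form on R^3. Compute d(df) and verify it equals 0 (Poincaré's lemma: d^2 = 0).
d(df) = 0

Step 1: df = sum_i (∂f/∂x_i) dx_i = (-2*x*z) dx + (9*y^2) dy + (-x^2 + 6*z^2) dz.
Step 2: Apply d again. Using the 1-form formula, the coefficient of dx ∧ dy in d(df) is ∂^2 f/∂x ∂y - ∂^2 f/∂y ∂x = (0) - (0) = 0 (equality of mixed partials for smooth f).
Similarly for dx ∧ dz and dy ∧ dz — all coefficients vanish. So d(df) = 0.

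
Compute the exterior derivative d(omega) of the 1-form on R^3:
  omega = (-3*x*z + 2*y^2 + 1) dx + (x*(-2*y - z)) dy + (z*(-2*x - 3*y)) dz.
d(omega) = (-6*y - z) dx ∧ dy + (3*x - 2*z) dx ∧ dz + (x - 3*z) dy ∧ dz

For a 1-form omega = sum_i f_i dx_i, the exterior derivative is
  d(omega) = sum_{i < j} (∂f_j/∂x_i - ∂f_i/∂x_j) dx_i ∧ dx_j.
  coefficient of dx ∧ dy: ∂f_2/∂x - ∂f_1/∂y = ∂(x*(-2*y - z))/∂x - ∂(-3*x*z + 2*y^2 + 1)/∂y = -6*y - z
  coefficient of dx ∧ dz: ∂f_3/∂x - ∂f_1/∂z = ∂(z*(-2*x - 3*y))/∂x - ∂(-3*x*z + 2*y^2 + 1)/∂z = 3*x - 2*z
  coefficient of dy ∧ dz: ∂f_3/∂y - ∂f_2/∂z = ∂(z*(-2*x - 3*y))/∂y - ∂(x*(-2*y - z))/∂z = x - 3*z
Assembling: d(omega) = (-6*y - z) dx ∧ dy + (3*x - 2*z) dx ∧ dz + (x - 3*z) dy ∧ dz.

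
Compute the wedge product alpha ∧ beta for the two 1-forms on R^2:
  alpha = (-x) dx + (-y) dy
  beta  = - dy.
alpha ∧ beta = (x) dx ∧ dy

Distribute the wedge, using dx_i ∧ dx_j = -dx_j ∧ dx_i and dx_i ∧ dx_i = 0. For each pair (i, j) with i < j, the coefficient of dx_i ∧ dx_j in alpha ∧ beta is (alpha_i * beta_j - alpha_j * beta_i). Collecting: alpha ∧ beta = (x) dx ∧ dy.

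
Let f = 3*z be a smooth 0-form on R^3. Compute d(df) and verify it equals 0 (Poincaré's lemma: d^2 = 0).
d(df) = 0

Step 1: df = sum_i (∂f/∂x_i) dx_i = (0) dx + (0) dy + (3) dz.
Step 2: Apply d again. Using the 1-form formula, the coefficient of dx ∧ dy in d(df) is ∂^2 f/∂x ∂y - ∂^2 f/∂y ∂x = (0) - (0) = 0 (equality of mixed partials for smooth f).
Similarly for dx ∧ dz and dy ∧ dz — all coefficients vanish. So d(df) = 0.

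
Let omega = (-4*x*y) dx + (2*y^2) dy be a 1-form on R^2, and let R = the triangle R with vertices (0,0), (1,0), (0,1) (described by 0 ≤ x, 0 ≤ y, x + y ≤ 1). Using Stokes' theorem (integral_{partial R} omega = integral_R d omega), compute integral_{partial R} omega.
integral_(partial R) omega = 2/3

Stokes: integral_partial_R omega = integral_R d omega with d omega = (∂Q/∂x - ∂P/∂y) dx ∧ dy.
  ∂Q/∂x = 0
  ∂P/∂y = -4*x
  integrand = ∂Q/∂x - ∂P/∂y = 4*x.
Integrating over R: integral_0^1 integral_0^{1-x} (4*x) dy dx = 2/3.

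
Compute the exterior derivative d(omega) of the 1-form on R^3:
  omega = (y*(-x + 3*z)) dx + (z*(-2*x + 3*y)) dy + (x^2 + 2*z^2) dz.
d(omega) = (x - 5*z) dx ∧ dy + (2*x - 3*y) dx ∧ dz + (2*x - 3*y) dy ∧ dz

For a 1-form omega = sum_i f_i dx_i, the exterior derivative is
  d(omega) = sum_{i < j} (∂f_j/∂x_i - ∂f_i/∂x_j) dx_i ∧ dx_j.
  coefficient of dx ∧ dy: ∂f_2/∂x - ∂f_1/∂y = ∂(z*(-2*x + 3*y))/∂x - ∂(y*(-x + 3*z))/∂y = x - 5*z
  coefficient of dx ∧ dz: ∂f_3/∂x - ∂f_1/∂z = ∂(x^2 + 2*z^2)/∂x - ∂(y*(-x + 3*z))/∂z = 2*x - 3*y
  coefficient of dy ∧ dz: ∂f_3/∂y - ∂f_2/∂z = ∂(x^2 + 2*z^2)/∂y - ∂(z*(-2*x + 3*y))/∂z = 2*x - 3*y
Assembling: d(omega) = (x - 5*z) dx ∧ dy + (2*x - 3*y) dx ∧ dz + (2*x - 3*y) dy ∧ dz.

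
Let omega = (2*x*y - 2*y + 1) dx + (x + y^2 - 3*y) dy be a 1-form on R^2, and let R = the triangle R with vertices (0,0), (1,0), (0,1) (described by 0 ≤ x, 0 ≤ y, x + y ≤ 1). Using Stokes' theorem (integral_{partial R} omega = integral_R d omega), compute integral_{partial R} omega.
integral_(partial R) omega = 7/6

Stokes: integral_partial_R omega = integral_R d omega with d omega = (∂Q/∂x - ∂P/∂y) dx ∧ dy.
  ∂Q/∂x = 1
  ∂P/∂y = 2*x - 2
  integrand = ∂Q/∂x - ∂P/∂y = 3 - 2*x.
Integrating over R: integral_0^1 integral_0^{1-x} (3 - 2*x) dy dx = 7/6.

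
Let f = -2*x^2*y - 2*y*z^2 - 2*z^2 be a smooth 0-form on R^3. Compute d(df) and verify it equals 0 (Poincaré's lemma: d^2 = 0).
d(df) = 0

Step 1: df = sum_i (∂f/∂x_i) dx_i = (-4*x*y) dx + (-2*x^2 - 2*z^2) dy + (4*z*(-y - 1)) dz.
Step 2: Apply d again. Using the 1-form formula, the coefficient of dx ∧ dy in d(df) is ∂^2 f/∂x ∂y - ∂^2 f/∂y ∂x = (-4*x) - (-4*x) = 0 (equality of mixed partials for smooth f).
Similarly for dx ∧ dz and dy ∧ dz — all coefficients vanish. So d(df) = 0.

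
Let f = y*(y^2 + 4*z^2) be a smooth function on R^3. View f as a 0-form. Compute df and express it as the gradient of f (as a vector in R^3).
df = (0) dx + (3*y^2 + 4*z^2) dy + (8*y*z) dz; grad f = (0, 3*y^2 + 4*z^2, 8*y*z)

For a 0-form f, d f = (∂f/∂x) dx + (∂f/∂y) dy + (∂f/∂z) dz. The components of the vector representation are exactly the entries of grad f in Cartesian coordinates:
  ∂f/∂x = 0
  ∂f/∂y = 3*y^2 + 4*z^2
  ∂f/∂z = 8*y*z.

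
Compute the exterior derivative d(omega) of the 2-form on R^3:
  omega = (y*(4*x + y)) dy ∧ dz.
d(omega) = (4*y) dx ∧ dy ∧ dz

For a 2-form omega = sum_{i<j} g_{ij} dx_i ∧ dx_j, the exterior derivative is
  d(omega) = sum_{i<j} d(g_{ij}) ∧ dx_i ∧ dx_j = sum_{i<j, k} (∂g_{ij}/∂x_k) dx_k ∧ dx_i ∧ dx_j.
Expand each term, using dx_k ∧ dx_i ∧ dx_j = sgn(permutation) dx_{(a)} ∧ dx_{(b)} ∧ dx_{(c)} with (a < b < c) sorted:
  d(y*(4*x + y)) includes (∂/∂x)(y*(4*x + y)) dx = (4*y) dx, which multiplied by dy ∧ dz gives (4*y) dx ∧ dy ∧ dz
Collecting like 3-forms: d(omega) = (4*y) dx ∧ dy ∧ dz.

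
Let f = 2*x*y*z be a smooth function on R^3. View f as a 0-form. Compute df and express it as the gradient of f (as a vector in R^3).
df = (2*y*z) dx + (2*x*z) dy + (2*x*y) dz; grad f = (2*y*z, 2*x*z, 2*x*y)

For a 0-form f, d f = (∂f/∂x) dx + (∂f/∂y) dy + (∂f/∂z) dz. The components of the vector representation are exactly the entries of grad f in Cartesian coordinates:
  ∂f/∂x = 2*y*z
  ∂f/∂y = 2*x*z
  ∂f/∂z = 2*x*y.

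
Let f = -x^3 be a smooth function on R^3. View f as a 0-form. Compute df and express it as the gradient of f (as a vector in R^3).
df = (-3*x^2) dx + (0) dy + (0) dz; grad f = (-3*x^2, 0, 0)

For a 0-form f, d f = (∂f/∂x) dx + (∂f/∂y) dy + (∂f/∂z) dz. The components of the vector representation are exactly the entries of grad f in Cartesian coordinates:
  ∂f/∂x = -3*x^2
  ∂f/∂y = 0
  ∂f/∂z = 0.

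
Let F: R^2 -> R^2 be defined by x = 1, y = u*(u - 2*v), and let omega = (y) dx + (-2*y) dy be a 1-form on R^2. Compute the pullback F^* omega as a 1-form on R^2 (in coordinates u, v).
F^* omega = (4*u*(-u^2 + 3*u*v - 2*v^2)) du + (4*u^2*(u - 2*v)) dv

Using F^*(f dg) = (f ∘ F) d(g ∘ F), substitute each coordinate x_i by F_i(u, v) in f_i, and replace dx_i by d F_i = (∂F_i/∂u) du + (∂F_i/∂v) dv.
  For the x component: f_1(F) = u*(u - 2*v); d F_1 = (0) du + (0) dv
  For the y component: f_2(F) = 2*u*(-u + 2*v); d F_2 = (2*u - 2*v) du + (-2*u) dv
Combining and collecting du, dv coefficients:
  coeff of du: 4*u*(-u^2 + 3*u*v - 2*v^2)
  coeff of dv: 4*u^2*(u - 2*v)
F^* omega = (4*u*(-u^2 + 3*u*v - 2*v^2)) du + (4*u^2*(u - 2*v)) dv.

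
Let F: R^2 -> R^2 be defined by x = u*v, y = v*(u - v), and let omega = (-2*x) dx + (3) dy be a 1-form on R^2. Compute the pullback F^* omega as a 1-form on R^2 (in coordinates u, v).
F^* omega = (v*(-2*u*v + 3)) du + (-2*u^2*v + 3*u - 6*v) dv

Using F^*(f dg) = (f ∘ F) d(g ∘ F), substitute each coordinate x_i by F_i(u, v) in f_i, and replace dx_i by d F_i = (∂F_i/∂u) du + (∂F_i/∂v) dv.
  For the x component: f_1(F) = -2*u*v; d F_1 = (v) du + (u) dv
  For the y component: f_2(F) = 3; d F_2 = (v) du + (u - 2*v) dv
Combining and collecting du, dv coefficients:
  coeff of du: v*(-2*u*v + 3)
  coeff of dv: -2*u^2*v + 3*u - 6*v
F^* omega = (v*(-2*u*v + 3)) du + (-2*u^2*v + 3*u - 6*v) dv.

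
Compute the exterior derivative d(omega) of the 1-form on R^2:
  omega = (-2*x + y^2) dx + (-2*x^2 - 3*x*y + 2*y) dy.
d(omega) = (-4*x - 5*y) dx ∧ dy

For a 1-form omega = sum_i f_i dx_i, the exterior derivative is
  d(omega) = sum_{i < j} (∂f_j/∂x_i - ∂f_i/∂x_j) dx_i ∧ dx_j.
  coefficient of dx ∧ dy: ∂f_2/∂x - ∂f_1/∂y = ∂(-2*x^2 - 3*x*y + 2*y)/∂x - ∂(-2*x + y^2)/∂y = -4*x - 5*y
Assembling: d(omega) = (-4*x - 5*y) dx ∧ dy.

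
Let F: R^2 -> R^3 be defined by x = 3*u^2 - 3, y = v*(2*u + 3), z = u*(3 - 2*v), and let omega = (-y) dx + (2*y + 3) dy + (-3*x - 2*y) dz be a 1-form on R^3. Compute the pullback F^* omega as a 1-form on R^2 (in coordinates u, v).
F^* omega = (6*u^2*v - 27*u^2 + 16*u*v^2 - 30*u*v + 24*v^2 - 30*v + 27) du + (18*u^3 + 16*u^2*v + 36*u*v - 12*u + 18*v + 9) dv

Using F^*(f dg) = (f ∘ F) d(g ∘ F), substitute each coordinate x_i by F_i(u, v) in f_i, and replace dx_i by d F_i = (∂F_i/∂u) du + (∂F_i/∂v) dv.
  For the x component: f_1(F) = v*(-2*u - 3); d F_1 = (6*u) du + (0) dv
  For the y component: f_2(F) = 4*u*v + 6*v + 3; d F_2 = (2*v) du + (2*u + 3) dv
  For the z component: f_3(F) = -9*u^2 - 4*u*v - 6*v + 9; d F_3 = (3 - 2*v) du + (-2*u) dv
Combining and collecting du, dv coefficients:
  coeff of du: 6*u^2*v - 27*u^2 + 16*u*v^2 - 30*u*v + 24*v^2 - 30*v + 27
  coeff of dv: 18*u^3 + 16*u^2*v + 36*u*v - 12*u + 18*v + 9
F^* omega = (6*u^2*v - 27*u^2 + 16*u*v^2 - 30*u*v + 24*v^2 - 30*v + 27) du + (18*u^3 + 16*u^2*v + 36*u*v - 12*u + 18*v + 9) dv.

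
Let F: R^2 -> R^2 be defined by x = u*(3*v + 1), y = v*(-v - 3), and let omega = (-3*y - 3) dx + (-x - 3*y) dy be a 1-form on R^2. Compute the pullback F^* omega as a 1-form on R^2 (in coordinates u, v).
F^* omega = (9*v^3 + 30*v^2 - 3) du + (15*u*v^2 + 38*u*v - 6*u - 6*v^3 - 27*v^2 - 27*v) dv

Using F^*(f dg) = (f ∘ F) d(g ∘ F), substitute each coordinate x_i by F_i(u, v) in f_i, and replace dx_i by d F_i = (∂F_i/∂u) du + (∂F_i/∂v) dv.
  For the x component: f_1(F) = 3*v^2 + 9*v - 3; d F_1 = (3*v + 1) du + (3*u) dv
  For the y component: f_2(F) = -3*u*v - u + 3*v^2 + 9*v; d F_2 = (0) du + (-2*v - 3) dv
Combining and collecting du, dv coefficients:
  coeff of du: 9*v^3 + 30*v^2 - 3
  coeff of dv: 15*u*v^2 + 38*u*v - 6*u - 6*v^3 - 27*v^2 - 27*v
F^* omega = (9*v^3 + 30*v^2 - 3) du + (15*u*v^2 + 38*u*v - 6*u - 6*v^3 - 27*v^2 - 27*v) dv.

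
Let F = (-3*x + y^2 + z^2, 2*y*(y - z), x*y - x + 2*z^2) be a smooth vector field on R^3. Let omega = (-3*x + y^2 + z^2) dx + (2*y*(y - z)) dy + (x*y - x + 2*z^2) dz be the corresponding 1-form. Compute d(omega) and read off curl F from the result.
d(omega) = (x + 2*y) dy ∧ dz + (-y + 2*z + 1) dz ∧ dx + (-2*y) dx ∧ dy; curl F = (x + 2*y, -y + 2*z + 1, -2*y)

d omega = sum_{i<j} (∂f_j/∂x_i - ∂f_i/∂x_j) dx_i ∧ dx_j. Under the identification (dy ∧ dz, dz ∧ dx, dx ∧ dy) ↔ (e_x, e_y, e_z), the coefficients are exactly the components of curl F. Compute:
  ∂R/∂y - ∂Q/∂z = (x) - (-2*y) = x + 2*y
  ∂P/∂z - ∂R/∂x = (2*z) - (y - 1) = -y + 2*z + 1
  ∂Q/∂x - ∂P/∂y = (0) - (2*y) = -2*y.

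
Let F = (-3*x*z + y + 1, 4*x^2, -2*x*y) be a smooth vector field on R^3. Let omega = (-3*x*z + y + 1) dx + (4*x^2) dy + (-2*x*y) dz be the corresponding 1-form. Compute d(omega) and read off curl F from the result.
d(omega) = (-2*x) dy ∧ dz + (-3*x + 2*y) dz ∧ dx + (8*x - 1) dx ∧ dy; curl F = (-2*x, -3*x + 2*y, 8*x - 1)

d omega = sum_{i<j} (∂f_j/∂x_i - ∂f_i/∂x_j) dx_i ∧ dx_j. Under the identification (dy ∧ dz, dz ∧ dx, dx ∧ dy) ↔ (e_x, e_y, e_z), the coefficients are exactly the components of curl F. Compute:
  ∂R/∂y - ∂Q/∂z = (-2*x) - (0) = -2*x
  ∂P/∂z - ∂R/∂x = (-3*x) - (-2*y) = -3*x + 2*y
  ∂Q/∂x - ∂P/∂y = (8*x) - (1) = 8*x - 1.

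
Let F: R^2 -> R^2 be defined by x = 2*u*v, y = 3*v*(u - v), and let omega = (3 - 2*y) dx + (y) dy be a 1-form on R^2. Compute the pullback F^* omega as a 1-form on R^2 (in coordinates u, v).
F^* omega = (3*v*(-u*v + v^2 + 2)) du + (-3*u^2*v - 15*u*v^2 + 6*u + 18*v^3) dv

Using F^*(f dg) = (f ∘ F) d(g ∘ F), substitute each coordinate x_i by F_i(u, v) in f_i, and replace dx_i by d F_i = (∂F_i/∂u) du + (∂F_i/∂v) dv.
  For the x component: f_1(F) = -6*u*v + 6*v^2 + 3; d F_1 = (2*v) du + (2*u) dv
  For the y component: f_2(F) = 3*v*(u - v); d F_2 = (3*v) du + (3*u - 6*v) dv
Combining and collecting du, dv coefficients:
  coeff of du: 3*v*(-u*v + v^2 + 2)
  coeff of dv: -3*u^2*v - 15*u*v^2 + 6*u + 18*v^3
F^* omega = (3*v*(-u*v + v^2 + 2)) du + (-3*u^2*v - 15*u*v^2 + 6*u + 18*v^3) dv.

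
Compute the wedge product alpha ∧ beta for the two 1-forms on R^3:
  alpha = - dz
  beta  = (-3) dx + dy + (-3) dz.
alpha ∧ beta = (-3) dx ∧ dz + (1) dy ∧ dz

Distribute the wedge, using dx_i ∧ dx_j = -dx_j ∧ dx_i and dx_i ∧ dx_i = 0. For each pair (i, j) with i < j, the coefficient of dx_i ∧ dx_j in alpha ∧ beta is (alpha_i * beta_j - alpha_j * beta_i). Collecting: alpha ∧ beta = (-3) dx ∧ dz + (1) dy ∧ dz.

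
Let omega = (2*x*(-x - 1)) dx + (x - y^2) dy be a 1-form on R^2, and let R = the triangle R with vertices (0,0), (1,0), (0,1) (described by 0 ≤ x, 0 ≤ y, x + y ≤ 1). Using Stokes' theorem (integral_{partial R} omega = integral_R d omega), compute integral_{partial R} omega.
integral_(partial R) omega = 1/2

Stokes: integral_partial_R omega = integral_R d omega with d omega = (∂Q/∂x - ∂P/∂y) dx ∧ dy.
  ∂Q/∂x = 1
  ∂P/∂y = 0
  integrand = ∂Q/∂x - ∂P/∂y = 1.
Integrating over R: integral_0^1 integral_0^{1-x} (1) dy dx = 1/2.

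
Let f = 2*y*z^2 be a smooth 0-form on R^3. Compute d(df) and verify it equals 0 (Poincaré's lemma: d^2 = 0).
d(df) = 0

Step 1: df = sum_i (∂f/∂x_i) dx_i = (0) dx + (2*z^2) dy + (4*y*z) dz.
Step 2: Apply d again. Using the 1-form formula, the coefficient of dx ∧ dy in d(df) is ∂^2 f/∂x ∂y - ∂^2 f/∂y ∂x = (0) - (0) = 0 (equality of mixed partials for smooth f).
Similarly for dx ∧ dz and dy ∧ dz — all coefficients vanish. So d(df) = 0.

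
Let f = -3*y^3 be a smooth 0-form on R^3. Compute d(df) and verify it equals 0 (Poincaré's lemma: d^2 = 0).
d(df) = 0

Step 1: df = sum_i (∂f/∂x_i) dx_i = (0) dx + (-9*y^2) dy + (0) dz.
Step 2: Apply d again. Using the 1-form formula, the coefficient of dx ∧ dy in d(df) is ∂^2 f/∂x ∂y - ∂^2 f/∂y ∂x = (0) - (0) = 0 (equality of mixed partials for smooth f).
Similarly for dx ∧ dz and dy ∧ dz — all coefficients vanish. So d(df) = 0.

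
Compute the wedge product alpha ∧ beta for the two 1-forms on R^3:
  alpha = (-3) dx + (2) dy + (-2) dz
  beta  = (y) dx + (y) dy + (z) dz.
alpha ∧ beta = (-5*y) dx ∧ dy + (2*y - 3*z) dx ∧ dz + (2*y + 2*z) dy ∧ dz

Distribute the wedge, using dx_i ∧ dx_j = -dx_j ∧ dx_i and dx_i ∧ dx_i = 0. For each pair (i, j) with i < j, the coefficient of dx_i ∧ dx_j in alpha ∧ beta is (alpha_i * beta_j - alpha_j * beta_i). Collecting: alpha ∧ beta = (-5*y) dx ∧ dy + (2*y - 3*z) dx ∧ dz + (2*y + 2*z) dy ∧ dz.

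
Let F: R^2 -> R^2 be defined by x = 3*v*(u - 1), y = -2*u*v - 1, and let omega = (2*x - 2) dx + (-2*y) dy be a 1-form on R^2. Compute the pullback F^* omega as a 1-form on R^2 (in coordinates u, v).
F^* omega = (2*v*(5*u*v - 9*v - 5)) du + (10*u^2*v - 36*u*v - 10*u + 18*v + 6) dv

Using F^*(f dg) = (f ∘ F) d(g ∘ F), substitute each coordinate x_i by F_i(u, v) in f_i, and replace dx_i by d F_i = (∂F_i/∂u) du + (∂F_i/∂v) dv.
  For the x component: f_1(F) = 6*u*v - 6*v - 2; d F_1 = (3*v) du + (3*u - 3) dv
  For the y component: f_2(F) = 4*u*v + 2; d F_2 = (-2*v) du + (-2*u) dv
Combining and collecting du, dv coefficients:
  coeff of du: 2*v*(5*u*v - 9*v - 5)
  coeff of dv: 10*u^2*v - 36*u*v - 10*u + 18*v + 6
F^* omega = (2*v*(5*u*v - 9*v - 5)) du + (10*u^2*v - 36*u*v - 10*u + 18*v + 6) dv.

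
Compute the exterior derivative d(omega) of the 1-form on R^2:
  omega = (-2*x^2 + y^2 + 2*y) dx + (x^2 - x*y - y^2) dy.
d(omega) = (2*x - 3*y - 2) dx ∧ dy

For a 1-form omega = sum_i f_i dx_i, the exterior derivative is
  d(omega) = sum_{i < j} (∂f_j/∂x_i - ∂f_i/∂x_j) dx_i ∧ dx_j.
  coefficient of dx ∧ dy: ∂f_2/∂x - ∂f_1/∂y = ∂(x^2 - x*y - y^2)/∂x - ∂(-2*x^2 + y^2 + 2*y)/∂y = 2*x - 3*y - 2
Assembling: d(omega) = (2*x - 3*y - 2) dx ∧ dy.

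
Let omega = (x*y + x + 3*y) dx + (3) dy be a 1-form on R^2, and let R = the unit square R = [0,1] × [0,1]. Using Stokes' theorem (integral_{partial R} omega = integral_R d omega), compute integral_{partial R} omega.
integral_(partial R) omega = -7/2

Stokes: integral_partial_R omega = integral_R d omega with d omega = (∂Q/∂x - ∂P/∂y) dx ∧ dy.
  ∂Q/∂x = 0
  ∂P/∂y = x + 3
  integrand = ∂Q/∂x - ∂P/∂y = -x - 3.
Integrating over R: integral_0^1 integral_0^1 (-x - 3) dx dy = -7/2.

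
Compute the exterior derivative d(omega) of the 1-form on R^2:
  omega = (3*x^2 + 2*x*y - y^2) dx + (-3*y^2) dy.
d(omega) = (-2*x + 2*y) dx ∧ dy

For a 1-form omega = sum_i f_i dx_i, the exterior derivative is
  d(omega) = sum_{i < j} (∂f_j/∂x_i - ∂f_i/∂x_j) dx_i ∧ dx_j.
  coefficient of dx ∧ dy: ∂f_2/∂x - ∂f_1/∂y = ∂(-3*y^2)/∂x - ∂(3*x^2 + 2*x*y - y^2)/∂y = -2*x + 2*y
Assembling: d(omega) = (-2*x + 2*y) dx ∧ dy.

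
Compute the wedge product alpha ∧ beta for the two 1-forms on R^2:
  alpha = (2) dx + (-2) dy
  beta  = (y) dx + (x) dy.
alpha ∧ beta = (2*x + 2*y) dx ∧ dy

Distribute the wedge, using dx_i ∧ dx_j = -dx_j ∧ dx_i and dx_i ∧ dx_i = 0. For each pair (i, j) with i < j, the coefficient of dx_i ∧ dx_j in alpha ∧ beta is (alpha_i * beta_j - alpha_j * beta_i). Collecting: alpha ∧ beta = (2*x + 2*y) dx ∧ dy.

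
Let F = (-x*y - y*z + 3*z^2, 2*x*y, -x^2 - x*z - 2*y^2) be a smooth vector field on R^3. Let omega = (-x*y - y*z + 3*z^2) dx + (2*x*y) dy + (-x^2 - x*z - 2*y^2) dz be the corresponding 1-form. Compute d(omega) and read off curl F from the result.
d(omega) = (-4*y) dy ∧ dz + (2*x - y + 7*z) dz ∧ dx + (x + 2*y + z) dx ∧ dy; curl F = (-4*y, 2*x - y + 7*z, x + 2*y + z)

d omega = sum_{i<j} (∂f_j/∂x_i - ∂f_i/∂x_j) dx_i ∧ dx_j. Under the identification (dy ∧ dz, dz ∧ dx, dx ∧ dy) ↔ (e_x, e_y, e_z), the coefficients are exactly the components of curl F. Compute:
  ∂R/∂y - ∂Q/∂z = (-4*y) - (0) = -4*y
  ∂P/∂z - ∂R/∂x = (-y + 6*z) - (-2*x - z) = 2*x - y + 7*z
  ∂Q/∂x - ∂P/∂y = (2*y) - (-x - z) = x + 2*y + z.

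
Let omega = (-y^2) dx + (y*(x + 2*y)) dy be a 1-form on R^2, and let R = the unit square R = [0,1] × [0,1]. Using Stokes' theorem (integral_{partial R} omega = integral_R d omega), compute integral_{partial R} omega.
integral_(partial R) omega = 3/2

Stokes: integral_partial_R omega = integral_R d omega with d omega = (∂Q/∂x - ∂P/∂y) dx ∧ dy.
  ∂Q/∂x = y
  ∂P/∂y = -2*y
  integrand = ∂Q/∂x - ∂P/∂y = 3*y.
Integrating over R: integral_0^1 integral_0^1 (3*y) dx dy = 3/2.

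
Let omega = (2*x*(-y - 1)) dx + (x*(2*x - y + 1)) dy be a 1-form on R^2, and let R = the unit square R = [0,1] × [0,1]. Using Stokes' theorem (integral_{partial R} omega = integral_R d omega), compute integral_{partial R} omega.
integral_(partial R) omega = 7/2

Stokes: integral_partial_R omega = integral_R d omega with d omega = (∂Q/∂x - ∂P/∂y) dx ∧ dy.
  ∂Q/∂x = 4*x - y + 1
  ∂P/∂y = -2*x
  integrand = ∂Q/∂x - ∂P/∂y = 6*x - y + 1.
Integrating over R: integral_0^1 integral_0^1 (6*x - y + 1) dx dy = 7/2.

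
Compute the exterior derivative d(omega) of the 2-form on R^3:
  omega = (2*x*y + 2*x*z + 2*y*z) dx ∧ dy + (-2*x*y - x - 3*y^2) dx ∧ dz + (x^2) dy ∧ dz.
d(omega) = (6*x + 8*y) dx ∧ dy ∧ dz

For a 2-form omega = sum_{i<j} g_{ij} dx_i ∧ dx_j, the exterior derivative is
  d(omega) = sum_{i<j} d(g_{ij}) ∧ dx_i ∧ dx_j = sum_{i<j, k} (∂g_{ij}/∂x_k) dx_k ∧ dx_i ∧ dx_j.
Expand each term, using dx_k ∧ dx_i ∧ dx_j = sgn(permutation) dx_{(a)} ∧ dx_{(b)} ∧ dx_{(c)} with (a < b < c) sorted:
  d(2*x*y + 2*x*z + 2*y*z) includes (∂/∂z)(2*x*y + 2*x*z + 2*y*z) dz = (2*x + 2*y) dz, which multiplied by dx ∧ dy gives (2*x + 2*y) dx ∧ dy ∧ dz
  d(-2*x*y - x - 3*y^2) includes (∂/∂y)(-2*x*y - x - 3*y^2) dy = (-2*x - 6*y) dy, which multiplied by dx ∧ dz gives (2*x + 6*y) dx ∧ dy ∧ dz
  d(x^2) includes (∂/∂x)(x^2) dx = (2*x) dx, which multiplied by dy ∧ dz gives (2*x) dx ∧ dy ∧ dz
Collecting like 3-forms: d(omega) = (6*x + 8*y) dx ∧ dy ∧ dz.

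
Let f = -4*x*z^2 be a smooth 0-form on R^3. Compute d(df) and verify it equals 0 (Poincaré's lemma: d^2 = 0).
d(df) = 0

Step 1: df = sum_i (∂f/∂x_i) dx_i = (-4*z^2) dx + (0) dy + (-8*x*z) dz.
Step 2: Apply d again. Using the 1-form formula, the coefficient of dx ∧ dy in d(df) is ∂^2 f/∂x ∂y - ∂^2 f/∂y ∂x = (0) - (0) = 0 (equality of mixed partials for smooth f).
Similarly for dx ∧ dz and dy ∧ dz — all coefficients vanish. So d(df) = 0.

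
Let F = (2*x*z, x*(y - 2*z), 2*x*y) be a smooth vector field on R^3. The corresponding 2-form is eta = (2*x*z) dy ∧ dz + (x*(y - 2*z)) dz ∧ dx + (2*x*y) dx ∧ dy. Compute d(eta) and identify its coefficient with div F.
d(eta) = (x + 2*z) dx ∧ dy ∧ dz; div F = x + 2*z

For a 2-form in R^3 of the form above, applying d gives a 3-form with coefficient ∂P/∂x + ∂Q/∂y + ∂R/∂z:
  ∂P/∂x = 2*z
  ∂Q/∂y = x
  ∂R/∂z = 0
Sum = x + 2*z, which is exactly div F.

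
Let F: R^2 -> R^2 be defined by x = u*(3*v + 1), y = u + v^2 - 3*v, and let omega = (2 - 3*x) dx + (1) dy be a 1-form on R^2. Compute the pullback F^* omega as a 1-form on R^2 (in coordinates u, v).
F^* omega = (-27*u*v^2 - 18*u*v - 3*u + 6*v + 3) du + (-27*u^2*v - 9*u^2 + 6*u + 2*v - 3) dv

Using F^*(f dg) = (f ∘ F) d(g ∘ F), substitute each coordinate x_i by F_i(u, v) in f_i, and replace dx_i by d F_i = (∂F_i/∂u) du + (∂F_i/∂v) dv.
  For the x component: f_1(F) = -9*u*v - 3*u + 2; d F_1 = (3*v + 1) du + (3*u) dv
  For the y component: f_2(F) = 1; d F_2 = (1) du + (2*v - 3) dv
Combining and collecting du, dv coefficients:
  coeff of du: -27*u*v^2 - 18*u*v - 3*u + 6*v + 3
  coeff of dv: -27*u^2*v - 9*u^2 + 6*u + 2*v - 3
F^* omega = (-27*u*v^2 - 18*u*v - 3*u + 6*v + 3) du + (-27*u^2*v - 9*u^2 + 6*u + 2*v - 3) dv.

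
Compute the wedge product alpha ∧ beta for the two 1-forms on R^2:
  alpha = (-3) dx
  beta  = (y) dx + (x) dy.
alpha ∧ beta = (-3*x) dx ∧ dy

Distribute the wedge, using dx_i ∧ dx_j = -dx_j ∧ dx_i and dx_i ∧ dx_i = 0. For each pair (i, j) with i < j, the coefficient of dx_i ∧ dx_j in alpha ∧ beta is (alpha_i * beta_j - alpha_j * beta_i). Collecting: alpha ∧ beta = (-3*x) dx ∧ dy.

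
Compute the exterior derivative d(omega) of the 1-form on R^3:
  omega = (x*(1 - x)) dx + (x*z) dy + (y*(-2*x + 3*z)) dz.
d(omega) = (z) dx ∧ dy + (-2*y) dx ∧ dz + (-3*x + 3*z) dy ∧ dz

For a 1-form omega = sum_i f_i dx_i, the exterior derivative is
  d(omega) = sum_{i < j} (∂f_j/∂x_i - ∂f_i/∂x_j) dx_i ∧ dx_j.
  coefficient of dx ∧ dy: ∂f_2/∂x - ∂f_1/∂y = ∂(x*z)/∂x - ∂(x*(1 - x))/∂y = z
  coefficient of dx ∧ dz: ∂f_3/∂x - ∂f_1/∂z = ∂(y*(-2*x + 3*z))/∂x - ∂(x*(1 - x))/∂z = -2*y
  coefficient of dy ∧ dz: ∂f_3/∂y - ∂f_2/∂z = ∂(y*(-2*x + 3*z))/∂y - ∂(x*z)/∂z = -3*x + 3*z
Assembling: d(omega) = (z) dx ∧ dy + (-2*y) dx ∧ dz + (-3*x + 3*z) dy ∧ dz.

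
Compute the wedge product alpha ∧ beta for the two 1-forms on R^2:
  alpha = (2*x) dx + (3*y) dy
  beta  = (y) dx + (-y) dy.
alpha ∧ beta = (-y*(2*x + 3*y)) dx ∧ dy

Distribute the wedge, using dx_i ∧ dx_j = -dx_j ∧ dx_i and dx_i ∧ dx_i = 0. For each pair (i, j) with i < j, the coefficient of dx_i ∧ dx_j in alpha ∧ beta is (alpha_i * beta_j - alpha_j * beta_i). Collecting: alpha ∧ beta = (-y*(2*x + 3*y)) dx ∧ dy.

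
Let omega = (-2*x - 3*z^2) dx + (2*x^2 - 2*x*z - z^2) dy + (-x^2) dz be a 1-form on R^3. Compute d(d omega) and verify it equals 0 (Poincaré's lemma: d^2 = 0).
d(d omega) = 0

Step 1: d omega = sum_{i<j} (∂f_j/∂x_i - ∂f_i/∂x_j) dx_i ∧ dx_j:
  coeff of dx ∧ dy: 4*x - 2*z
  coeff of dx ∧ dz: -2*x + 6*z
  coeff of dy ∧ dz: 2*x + 2*z
Step 2: Apply d again to each 2-form coefficient. The only possible 3-form in R^3 is dx ∧ dy ∧ dz, with coefficient
  ∂(coeff of dy∧dz)/∂x - ∂(coeff of dx∧dz)/∂y + ∂(coeff of dx∧dy)/∂z
  = ∂/∂x (2*x + 2*z) - ∂/∂y (-2*x + 6*z) + ∂/∂z (4*x - 2*z).
Each of these terms simplifies to sums of mixed partials that cancel in pairs. The result is 0 (by equality of mixed partials for smooth functions — Schwarz / Clairaut).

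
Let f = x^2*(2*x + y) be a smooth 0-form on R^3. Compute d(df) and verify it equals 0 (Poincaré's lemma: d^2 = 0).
d(df) = 0

Step 1: df = sum_i (∂f/∂x_i) dx_i = (2*x*(3*x + y)) dx + (x^2) dy + (0) dz.
Step 2: Apply d again. Using the 1-form formula, the coefficient of dx ∧ dy in d(df) is ∂^2 f/∂x ∂y - ∂^2 f/∂y ∂x = (2*x) - (2*x) = 0 (equality of mixed partials for smooth f).
Similarly for dx ∧ dz and dy ∧ dz — all coefficients vanish. So d(df) = 0.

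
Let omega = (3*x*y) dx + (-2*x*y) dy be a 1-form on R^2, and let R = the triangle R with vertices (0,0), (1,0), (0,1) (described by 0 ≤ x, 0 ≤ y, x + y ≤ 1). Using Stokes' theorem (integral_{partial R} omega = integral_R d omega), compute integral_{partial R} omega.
integral_(partial R) omega = -5/6

Stokes: integral_partial_R omega = integral_R d omega with d omega = (∂Q/∂x - ∂P/∂y) dx ∧ dy.
  ∂Q/∂x = -2*y
  ∂P/∂y = 3*x
  integrand = ∂Q/∂x - ∂P/∂y = -3*x - 2*y.
Integrating over R: integral_0^1 integral_0^{1-x} (-3*x - 2*y) dy dx = -5/6.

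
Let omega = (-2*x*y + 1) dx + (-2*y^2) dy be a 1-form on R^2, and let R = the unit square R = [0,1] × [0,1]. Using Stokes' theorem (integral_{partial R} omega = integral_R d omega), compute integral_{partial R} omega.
integral_(partial R) omega = 1

Stokes: integral_partial_R omega = integral_R d omega with d omega = (∂Q/∂x - ∂P/∂y) dx ∧ dy.
  ∂Q/∂x = 0
  ∂P/∂y = -2*x
  integrand = ∂Q/∂x - ∂P/∂y = 2*x.
Integrating over R: integral_0^1 integral_0^1 (2*x) dx dy = 1.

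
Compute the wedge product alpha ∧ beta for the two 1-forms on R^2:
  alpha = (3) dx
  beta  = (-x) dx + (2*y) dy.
alpha ∧ beta = (6*y) dx ∧ dy

Distribute the wedge, using dx_i ∧ dx_j = -dx_j ∧ dx_i and dx_i ∧ dx_i = 0. For each pair (i, j) with i < j, the coefficient of dx_i ∧ dx_j in alpha ∧ beta is (alpha_i * beta_j - alpha_j * beta_i). Collecting: alpha ∧ beta = (6*y) dx ∧ dy.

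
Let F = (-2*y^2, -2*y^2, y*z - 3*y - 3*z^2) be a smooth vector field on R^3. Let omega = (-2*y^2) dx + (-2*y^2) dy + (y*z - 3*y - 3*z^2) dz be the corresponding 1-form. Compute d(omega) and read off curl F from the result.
d(omega) = (z - 3) dy ∧ dz + (0) dz ∧ dx + (4*y) dx ∧ dy; curl F = (z - 3, 0, 4*y)

d omega = sum_{i<j} (∂f_j/∂x_i - ∂f_i/∂x_j) dx_i ∧ dx_j. Under the identification (dy ∧ dz, dz ∧ dx, dx ∧ dy) ↔ (e_x, e_y, e_z), the coefficients are exactly the components of curl F. Compute:
  ∂R/∂y - ∂Q/∂z = (z - 3) - (0) = z - 3
  ∂P/∂z - ∂R/∂x = (0) - (0) = 0
  ∂Q/∂x - ∂P/∂y = (0) - (-4*y) = 4*y.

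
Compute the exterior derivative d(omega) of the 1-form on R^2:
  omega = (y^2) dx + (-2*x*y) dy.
d(omega) = (-4*y) dx ∧ dy

For a 1-form omega = sum_i f_i dx_i, the exterior derivative is
  d(omega) = sum_{i < j} (∂f_j/∂x_i - ∂f_i/∂x_j) dx_i ∧ dx_j.
  coefficient of dx ∧ dy: ∂f_2/∂x - ∂f_1/∂y = ∂(-2*x*y)/∂x - ∂(y^2)/∂y = -4*y
Assembling: d(omega) = (-4*y) dx ∧ dy.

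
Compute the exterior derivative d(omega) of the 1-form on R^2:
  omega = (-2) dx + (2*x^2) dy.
d(omega) = (4*x) dx ∧ dy

For a 1-form omega = sum_i f_i dx_i, the exterior derivative is
  d(omega) = sum_{i < j} (∂f_j/∂x_i - ∂f_i/∂x_j) dx_i ∧ dx_j.
  coefficient of dx ∧ dy: ∂f_2/∂x - ∂f_1/∂y = ∂(2*x^2)/∂x - ∂(-2)/∂y = 4*x
Assembling: d(omega) = (4*x) dx ∧ dy.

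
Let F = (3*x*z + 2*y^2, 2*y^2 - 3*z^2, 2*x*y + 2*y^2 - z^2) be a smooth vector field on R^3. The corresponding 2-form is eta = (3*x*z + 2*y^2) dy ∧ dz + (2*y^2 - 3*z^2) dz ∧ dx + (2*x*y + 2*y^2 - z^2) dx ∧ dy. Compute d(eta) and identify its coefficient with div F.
d(eta) = (4*y + z) dx ∧ dy ∧ dz; div F = 4*y + z

For a 2-form in R^3 of the form above, applying d gives a 3-form with coefficient ∂P/∂x + ∂Q/∂y + ∂R/∂z:
  ∂P/∂x = 3*z
  ∂Q/∂y = 4*y
  ∂R/∂z = -2*z
Sum = 4*y + z, which is exactly div F.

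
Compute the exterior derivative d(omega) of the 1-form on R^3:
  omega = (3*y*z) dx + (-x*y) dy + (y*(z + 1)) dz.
d(omega) = (-y - 3*z) dx ∧ dy + (-3*y) dx ∧ dz + (z + 1) dy ∧ dz

For a 1-form omega = sum_i f_i dx_i, the exterior derivative is
  d(omega) = sum_{i < j} (∂f_j/∂x_i - ∂f_i/∂x_j) dx_i ∧ dx_j.
  coefficient of dx ∧ dy: ∂f_2/∂x - ∂f_1/∂y = ∂(-x*y)/∂x - ∂(3*y*z)/∂y = -y - 3*z
  coefficient of dx ∧ dz: ∂f_3/∂x - ∂f_1/∂z = ∂(y*(z + 1))/∂x - ∂(3*y*z)/∂z = -3*y
  coefficient of dy ∧ dz: ∂f_3/∂y - ∂f_2/∂z = ∂(y*(z + 1))/∂y - ∂(-x*y)/∂z = z + 1
Assembling: d(omega) = (-y - 3*z) dx ∧ dy + (-3*y) dx ∧ dz + (z + 1) dy ∧ dz.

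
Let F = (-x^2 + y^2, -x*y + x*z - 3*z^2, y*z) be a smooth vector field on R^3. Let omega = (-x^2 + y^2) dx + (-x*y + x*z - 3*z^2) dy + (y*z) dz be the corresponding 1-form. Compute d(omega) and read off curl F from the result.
d(omega) = (-x + 7*z) dy ∧ dz + (0) dz ∧ dx + (-3*y + z) dx ∧ dy; curl F = (-x + 7*z, 0, -3*y + z)

d omega = sum_{i<j} (∂f_j/∂x_i - ∂f_i/∂x_j) dx_i ∧ dx_j. Under the identification (dy ∧ dz, dz ∧ dx, dx ∧ dy) ↔ (e_x, e_y, e_z), the coefficients are exactly the components of curl F. Compute:
  ∂R/∂y - ∂Q/∂z = (z) - (x - 6*z) = -x + 7*z
  ∂P/∂z - ∂R/∂x = (0) - (0) = 0
  ∂Q/∂x - ∂P/∂y = (-y + z) - (2*y) = -3*y + z.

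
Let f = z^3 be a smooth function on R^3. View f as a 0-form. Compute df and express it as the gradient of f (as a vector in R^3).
df = (0) dx + (0) dy + (3*z^2) dz; grad f = (0, 0, 3*z^2)

For a 0-form f, d f = (∂f/∂x) dx + (∂f/∂y) dy + (∂f/∂z) dz. The components of the vector representation are exactly the entries of grad f in Cartesian coordinates:
  ∂f/∂x = 0
  ∂f/∂y = 0
  ∂f/∂z = 3*z^2.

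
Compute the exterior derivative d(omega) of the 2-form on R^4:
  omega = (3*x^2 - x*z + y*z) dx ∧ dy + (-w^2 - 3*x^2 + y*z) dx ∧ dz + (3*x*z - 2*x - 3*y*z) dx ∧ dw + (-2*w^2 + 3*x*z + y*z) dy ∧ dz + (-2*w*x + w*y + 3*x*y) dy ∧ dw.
d(omega) = (-x + y + 2*z) dx ∧ dy ∧ dz + (-2*w - 3*x + 3*y) dx ∧ dz ∧ dw + (-2*w + 3*y + 3*z) dx ∧ dy ∧ dw + (-4*w) dy ∧ dz ∧ dw

For a 2-form omega = sum_{i<j} g_{ij} dx_i ∧ dx_j, the exterior derivative is
  d(omega) = sum_{i<j} d(g_{ij}) ∧ dx_i ∧ dx_j = sum_{i<j, k} (∂g_{ij}/∂x_k) dx_k ∧ dx_i ∧ dx_j.
Expand each term, using dx_k ∧ dx_i ∧ dx_j = sgn(permutation) dx_{(a)} ∧ dx_{(b)} ∧ dx_{(c)} with (a < b < c) sorted:
  d(3*x^2 - x*z + y*z) includes (∂/∂z)(3*x^2 - x*z + y*z) dz = (-x + y) dz, which multiplied by dx ∧ dy gives (-x + y) dx ∧ dy ∧ dz
  d(-w^2 - 3*x^2 + y*z) includes (∂/∂y)(-w^2 - 3*x^2 + y*z) dy = (z) dy, which multiplied by dx ∧ dz gives (-z) dx ∧ dy ∧ dz
  d(-w^2 - 3*x^2 + y*z) includes (∂/∂w)(-w^2 - 3*x^2 + y*z) dw = (-2*w) dw, which multiplied by dx ∧ dz gives (-2*w) dx ∧ dz ∧ dw
  d(3*x*z - 2*x - 3*y*z) includes (∂/∂y)(3*x*z - 2*x - 3*y*z) dy = (-3*z) dy, which multiplied by dx ∧ dw gives (3*z) dx ∧ dy ∧ dw
  d(3*x*z - 2*x - 3*y*z) includes (∂/∂z)(3*x*z - 2*x - 3*y*z) dz = (3*x - 3*y) dz, which multiplied by dx ∧ dw gives (-3*x + 3*y) dx ∧ dz ∧ dw
  d(-2*w^2 + 3*x*z + y*z) includes (∂/∂x)(-2*w^2 + 3*x*z + y*z) dx = (3*z) dx, which multiplied by dy ∧ dz gives (3*z) dx ∧ dy ∧ dz
  d(-2*w^2 + 3*x*z + y*z) includes (∂/∂w)(-2*w^2 + 3*x*z + y*z) dw = (-4*w) dw, which multiplied by dy ∧ dz gives (-4*w) dy ∧ dz ∧ dw
  d(-2*w*x + w*y + 3*x*y) includes (∂/∂x)(-2*w*x + w*y + 3*x*y) dx = (-2*w + 3*y) dx, which multiplied by dy ∧ dw gives (-2*w + 3*y) dx ∧ dy ∧ dw
Collecting like 3-forms: d(omega) = (-x + y + 2*z) dx ∧ dy ∧ dz + (-2*w - 3*x + 3*y) dx ∧ dz ∧ dw + (-2*w + 3*y + 3*z) dx ∧ dy ∧ dw + (-4*w) dy ∧ dz ∧ dw.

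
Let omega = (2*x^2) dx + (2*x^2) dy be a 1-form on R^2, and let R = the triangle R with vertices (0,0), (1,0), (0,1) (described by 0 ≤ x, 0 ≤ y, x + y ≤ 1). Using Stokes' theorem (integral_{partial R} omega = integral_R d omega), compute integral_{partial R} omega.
integral_(partial R) omega = 2/3

Stokes: integral_partial_R omega = integral_R d omega with d omega = (∂Q/∂x - ∂P/∂y) dx ∧ dy.
  ∂Q/∂x = 4*x
  ∂P/∂y = 0
  integrand = ∂Q/∂x - ∂P/∂y = 4*x.
Integrating over R: integral_0^1 integral_0^{1-x} (4*x) dy dx = 2/3.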